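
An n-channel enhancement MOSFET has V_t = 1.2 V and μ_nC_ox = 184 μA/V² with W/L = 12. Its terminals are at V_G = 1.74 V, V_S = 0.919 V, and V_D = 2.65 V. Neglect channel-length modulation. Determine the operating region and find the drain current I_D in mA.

Cutoff; I_D = 0 mA

V_GS = V_G − V_S = 1.74 − 0.919 = 0.821 V; V_DS = V_D − V_S = 2.65 − 0.919 = 1.73 V.
V_GS = 0.821 V < V_t = 1.2 V, so the transistor is in cutoff.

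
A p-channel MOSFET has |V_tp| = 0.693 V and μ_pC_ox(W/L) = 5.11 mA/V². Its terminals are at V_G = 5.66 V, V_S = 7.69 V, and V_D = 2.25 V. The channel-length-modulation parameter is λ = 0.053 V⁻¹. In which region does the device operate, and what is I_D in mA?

V_SG = V_S − V_G = 7.69 − 5.66 = 2.03 V; V_SD = V_S − V_D = 7.69 − 2.25 = 5.44 V.
V_ov = V_SG − |V_tp| = 2.03 − 0.693 = 1.34 V.
Since V_SD = 5.44 V ≥ V_ov = 1.34 V, the device is in saturation.
I_D = ½ k_p V_ov² (1 + λ V_SD) = 0.5 × 5.11 × 1.34² × (1 + 0.053 × 5.44) = 5.88 mA.

Saturation; I_D = 5.88 mA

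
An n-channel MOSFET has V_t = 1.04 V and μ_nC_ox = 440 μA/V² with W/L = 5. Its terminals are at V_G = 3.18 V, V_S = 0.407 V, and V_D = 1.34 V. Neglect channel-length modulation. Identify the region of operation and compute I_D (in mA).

Triode; I_D = 2.60 mA

V_GS = V_G − V_S = 3.18 − 0.407 = 2.77 V; V_DS = V_D − V_S = 1.34 − 0.407 = 0.933 V.
k_n = μ_nC_ox · (W/L) = 2.2 mA/V².
V_ov = V_GS − V_t = 2.77 − 1.04 = 1.73 V.
Since V_DS = 0.933 V < V_ov = 1.73 V, the device is in the triode region.
I_D = k_n [V_ov · V_DS − ½ V_DS²] = 2.2 × [1.73 × 0.933 − 0.5 × 0.933²] = 2.6 mA.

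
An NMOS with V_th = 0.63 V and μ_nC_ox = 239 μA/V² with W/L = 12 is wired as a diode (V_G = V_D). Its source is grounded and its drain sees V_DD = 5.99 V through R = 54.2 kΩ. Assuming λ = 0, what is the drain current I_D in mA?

With gate tied to drain, V_GS = V_DS ≥ V_GS − V_th, so the device is in saturation.
k_n = μ_nC_ox · (W/L) = 2.868 mA/V².
KCL at the drain: ½ k_n (V_GS − V_th)² = (V_DD − V_GS)/R.
Let x = V_GS − 0.63. Then 77.7 x² + x − 5.36 = 0, giving x = 0.256 V (positive root), so V_GS = 0.886 V.
I_D = (V_DD − V_GS)/R = (5.99 − 0.886) / 54.2 = 0.0942 mA.

I_D = 0.0942 mA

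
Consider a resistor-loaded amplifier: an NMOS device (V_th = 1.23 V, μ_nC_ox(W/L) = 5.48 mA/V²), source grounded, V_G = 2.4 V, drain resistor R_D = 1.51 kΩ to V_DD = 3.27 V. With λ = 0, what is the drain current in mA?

V_GS = V_G = 2.4 V, so V_ov = 2.4 − 1.23 = 1.17 V.
Assume saturation: I_D = ½ k_n V_ov² = 0.5 × 5.48 × 1.17² = 3.75 mA, giving V_DS = V_DD − I_D R_D = 3.27 − 3.75 × 1.51 = -2.39 V.
But -2.39 V < V_ov = 1.17 V, so the device is actually in triode.
In triode I_D = k_n[V_ov V_DS − ½ V_DS²] and I_D = (V_DD − V_DS)/R_D. Equating: 4.14 V_DS² − 10.68 V_DS + 3.27 = 0, giving V_DS = 0.355 V (the root below V_ov).
I_D = (3.27 − 0.355) / 1.51 = 1.93 mA.

I_D = 1.93 mA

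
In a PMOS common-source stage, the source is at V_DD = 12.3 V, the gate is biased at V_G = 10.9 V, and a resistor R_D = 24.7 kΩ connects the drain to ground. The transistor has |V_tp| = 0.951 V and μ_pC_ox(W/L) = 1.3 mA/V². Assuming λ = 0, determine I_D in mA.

I_D = 0.131 mA

V_SG = V_DD − V_G = 12.3 − 10.9 = 1.4 V, so V_ov = 1.4 − 0.951 = 0.449 V.
Assume saturation: I_D = ½ k_p V_ov² = 0.5 × 1.3 × 0.449² = 0.131 mA, giving V_SD = V_DD − I_D R_D = 12.3 − 0.131 × 24.7 = 9.06 V.
V_SD = 9.06 V ≥ V_ov = 0.449 V, confirming saturation.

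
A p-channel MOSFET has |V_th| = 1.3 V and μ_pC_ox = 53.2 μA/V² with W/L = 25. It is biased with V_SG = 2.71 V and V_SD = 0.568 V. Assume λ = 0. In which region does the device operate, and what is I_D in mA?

k_p = μ_pC_ox · (W/L) = 1.33 mA/V².
V_ov = V_SG − |V_th| = 2.71 − 1.3 = 1.41 V.
Since V_SD = 0.568 V < V_ov = 1.41 V, the device is in the triode region.
I_D = k_p [V_ov · V_SD − ½ V_SD²] = 1.33 × [1.41 × 0.568 − 0.5 × 0.568²] = 0.851 mA.

Triode; I_D = 0.851 mA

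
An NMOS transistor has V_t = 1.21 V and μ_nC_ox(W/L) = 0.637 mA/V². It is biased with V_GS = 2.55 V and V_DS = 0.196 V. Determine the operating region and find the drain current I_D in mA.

V_ov = V_GS − V_t = 2.55 − 1.21 = 1.34 V.
Since V_DS = 0.196 V < V_ov = 1.34 V, the device is in the triode region.
I_D = k_n [V_ov · V_DS − ½ V_DS²] = 0.637 × [1.34 × 0.196 − 0.5 × 0.196²] = 0.155 mA.

Triode; I_D = 0.155 mA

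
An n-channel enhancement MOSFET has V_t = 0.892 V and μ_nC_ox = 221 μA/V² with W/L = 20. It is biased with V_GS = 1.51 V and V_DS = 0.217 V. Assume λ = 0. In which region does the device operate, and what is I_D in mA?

k_n = μ_nC_ox · (W/L) = 4.42 mA/V².
V_ov = V_GS − V_t = 1.51 − 0.892 = 0.618 V.
Since V_DS = 0.217 V < V_ov = 0.618 V, the device is in the triode region.
I_D = k_n [V_ov · V_DS − ½ V_DS²] = 4.42 × [0.618 × 0.217 − 0.5 × 0.217²] = 0.489 mA.

Triode; I_D = 0.489 mA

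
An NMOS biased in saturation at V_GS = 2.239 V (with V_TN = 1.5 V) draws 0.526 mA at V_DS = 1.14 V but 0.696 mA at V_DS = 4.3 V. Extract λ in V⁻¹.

With V_GS fixed, I_D ∝ (1 + λ V_DS) in saturation, so I_D2/I_D1 = (1 + λ V_DS2)/(1 + λ V_DS1).
0.696/0.526 = 1.323 = (1 + 4.3 λ)/(1 + 1.14 λ).
Solving: λ (I_D1 V_DS2 − I_D2 V_DS1) = I_D2 − I_D1, so λ = (0.696 − 0.526) / (0.526 × 4.3 − 0.696 × 1.14) = 0.17 / 1.47 = 0.116 V⁻¹.

λ = 0.116 V⁻¹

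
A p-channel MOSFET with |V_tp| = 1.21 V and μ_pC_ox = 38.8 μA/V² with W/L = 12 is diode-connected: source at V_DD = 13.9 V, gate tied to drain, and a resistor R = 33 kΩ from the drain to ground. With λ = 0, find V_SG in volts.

With gate tied to drain, V_SG = V_SD ≥ V_SG − |V_tp|, so the device is in saturation.
k_p = μ_pC_ox · (W/L) = 0.4656 mA/V².
KCL at the drain: ½ k_p (V_SG − |V_tp|)² = (V_DD − V_SG)/R.
Let x = V_SG − 1.21. Then 7.68 x² + x − 12.69 = 0, giving x = 1.22 V (positive root), so V_SG = 2.43 V.
I_D = (V_DD − V_SG)/R = (13.9 − 2.43) / 33 = 0.348 mA.

V_SG = 2.43 V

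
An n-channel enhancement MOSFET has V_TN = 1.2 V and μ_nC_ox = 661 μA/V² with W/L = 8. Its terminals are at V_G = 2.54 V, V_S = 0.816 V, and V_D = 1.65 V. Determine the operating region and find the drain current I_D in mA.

Saturation; I_D = 0.726 mA

V_GS = V_G − V_S = 2.54 − 0.816 = 1.72 V; V_DS = V_D − V_S = 1.65 − 0.816 = 0.834 V.
k_n = μ_nC_ox · (W/L) = 5.288 mA/V².
V_ov = V_GS − V_TN = 1.72 − 1.2 = 0.524 V.
Since V_DS = 0.834 V ≥ V_ov = 0.524 V, the device is in saturation.
I_D = ½ k_n V_ov² = 0.5 × 5.288 × 0.524² = 0.726 mA.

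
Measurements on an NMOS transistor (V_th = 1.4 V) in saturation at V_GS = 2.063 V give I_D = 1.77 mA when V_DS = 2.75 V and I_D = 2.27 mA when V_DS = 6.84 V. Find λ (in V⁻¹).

λ = 0.0853 V⁻¹

With V_GS fixed, I_D ∝ (1 + λ V_DS) in saturation, so I_D2/I_D1 = (1 + λ V_DS2)/(1 + λ V_DS1).
2.27/1.77 = 1.282 = (1 + 6.84 λ)/(1 + 2.75 λ).
Solving: λ (I_D1 V_DS2 − I_D2 V_DS1) = I_D2 − I_D1, so λ = (2.27 − 1.77) / (1.77 × 6.84 − 2.27 × 2.75) = 0.5 / 5.86 = 0.0853 V⁻¹.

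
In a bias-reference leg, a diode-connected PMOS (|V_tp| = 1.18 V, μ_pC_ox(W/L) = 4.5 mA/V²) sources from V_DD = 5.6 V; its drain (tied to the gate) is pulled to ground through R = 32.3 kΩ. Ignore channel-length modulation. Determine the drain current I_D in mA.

I_D = 0.129 mA

With gate tied to drain, V_SG = V_SD ≥ V_SG − |V_tp|, so the device is in saturation.
KCL at the drain: ½ k_p (V_SG − |V_tp|)² = (V_DD − V_SG)/R.
Let x = V_SG − 1.18. Then 72.7 x² + x − 4.42 = 0, giving x = 0.24 V (positive root), so V_SG = 1.42 V.
I_D = (V_DD − V_SG)/R = (5.6 − 1.42) / 32.3 = 0.129 mA.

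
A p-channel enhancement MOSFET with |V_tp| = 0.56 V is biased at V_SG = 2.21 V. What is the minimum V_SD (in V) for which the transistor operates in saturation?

V_SD,sat = 1.65 V

The boundary between triode and saturation is V_SD = V_SG − |V_tp| = V_ov.
V_ov = 2.21 − 0.56 = 1.65 V.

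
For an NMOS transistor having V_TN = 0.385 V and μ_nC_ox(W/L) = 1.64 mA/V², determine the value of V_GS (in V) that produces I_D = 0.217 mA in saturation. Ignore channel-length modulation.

In saturation I_D = ½ k_n (V_GS − V_TN)², so V_GS − V_TN = √(2 I_D / k_n) = √(2 × 0.217 / 1.64) = 0.514 V.
V_GS = 0.385 + 0.514 = 0.899 V.

V_GS = 0.899 V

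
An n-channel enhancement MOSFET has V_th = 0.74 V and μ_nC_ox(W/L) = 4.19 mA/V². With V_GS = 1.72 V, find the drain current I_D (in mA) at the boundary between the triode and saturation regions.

At the boundary V_DS = V_ov = V_GS − V_th = 1.72 − 0.74 = 0.98 V.
I_D = ½ k_n V_ov² = 0.5 × 4.19 × 0.98² = 2.01 mA.

I_D = 2.01 mA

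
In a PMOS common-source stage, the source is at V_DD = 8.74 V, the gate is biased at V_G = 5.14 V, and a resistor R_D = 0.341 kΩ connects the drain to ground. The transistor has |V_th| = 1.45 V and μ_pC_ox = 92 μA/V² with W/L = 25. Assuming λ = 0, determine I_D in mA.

I_D = 5.32 mA

V_SG = V_DD − V_G = 8.74 − 5.14 = 3.6 V, so V_ov = 3.6 − 1.45 = 2.15 V.
k_p = μ_pC_ox · (W/L) = 2.3 mA/V².
Assume saturation: I_D = ½ k_p V_ov² = 0.5 × 2.3 × 2.15² = 5.32 mA, giving V_SD = V_DD − I_D R_D = 8.74 − 5.32 × 0.341 = 6.93 V.
V_SD = 6.93 V ≥ V_ov = 2.15 V, confirming saturation.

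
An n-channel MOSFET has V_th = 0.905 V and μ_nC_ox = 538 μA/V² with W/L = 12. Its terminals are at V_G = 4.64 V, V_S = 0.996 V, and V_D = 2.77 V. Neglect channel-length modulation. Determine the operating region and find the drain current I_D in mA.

V_GS = V_G − V_S = 4.64 − 0.996 = 3.64 V; V_DS = V_D − V_S = 2.77 − 0.996 = 1.77 V.
k_n = μ_nC_ox · (W/L) = 6.456 mA/V².
V_ov = V_GS − V_th = 3.64 − 0.905 = 2.74 V.
Since V_DS = 1.77 V < V_ov = 2.74 V, the device is in the triode region.
I_D = k_n [V_ov · V_DS − ½ V_DS²] = 6.456 × [2.74 × 1.77 − 0.5 × 1.77²] = 21.2 mA.

Triode; I_D = 21.2 mA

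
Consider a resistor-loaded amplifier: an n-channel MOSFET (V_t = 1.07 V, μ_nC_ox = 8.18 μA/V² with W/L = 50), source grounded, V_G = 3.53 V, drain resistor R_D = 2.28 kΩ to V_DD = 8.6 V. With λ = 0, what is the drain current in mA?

I_D = 1.24 mA

V_GS = V_G = 3.53 V, so V_ov = 3.53 − 1.07 = 2.46 V.
k_n = μ_nC_ox · (W/L) = 0.409 mA/V².
Assume saturation: I_D = ½ k_n V_ov² = 0.5 × 0.409 × 2.46² = 1.24 mA, giving V_DS = V_DD − I_D R_D = 8.6 − 1.24 × 2.28 = 5.78 V.
V_DS = 5.78 V ≥ V_ov = 2.46 V, confirming saturation.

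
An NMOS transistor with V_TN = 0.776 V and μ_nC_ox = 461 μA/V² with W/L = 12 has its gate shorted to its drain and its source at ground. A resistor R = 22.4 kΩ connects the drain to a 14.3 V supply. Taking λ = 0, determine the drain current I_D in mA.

With gate tied to drain, V_GS = V_DS ≥ V_GS − V_TN, so the device is in saturation.
k_n = μ_nC_ox · (W/L) = 5.532 mA/V².
KCL at the drain: ½ k_n (V_GS − V_TN)² = (V_DD − V_GS)/R.
Let x = V_GS − 0.776. Then 62 x² + x − 13.52 = 0, giving x = 0.459 V (positive root), so V_GS = 1.24 V.
I_D = (V_DD − V_GS)/R = (14.3 − 1.24) / 22.4 = 0.583 mA.

I_D = 0.583 mA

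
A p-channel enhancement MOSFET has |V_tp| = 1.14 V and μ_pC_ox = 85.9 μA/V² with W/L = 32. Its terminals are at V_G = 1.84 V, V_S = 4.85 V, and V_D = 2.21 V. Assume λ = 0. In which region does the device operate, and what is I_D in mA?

Saturation; I_D = 4.81 mA

V_SG = V_S − V_G = 4.85 − 1.84 = 3.01 V; V_SD = V_S − V_D = 4.85 − 2.21 = 2.64 V.
k_p = μ_pC_ox · (W/L) = 2.749 mA/V².
V_ov = V_SG − |V_tp| = 3.01 − 1.14 = 1.87 V.
Since V_SD = 2.64 V ≥ V_ov = 1.87 V, the device is in saturation.
I_D = ½ k_p V_ov² = 0.5 × 2.749 × 1.87² = 4.81 mA.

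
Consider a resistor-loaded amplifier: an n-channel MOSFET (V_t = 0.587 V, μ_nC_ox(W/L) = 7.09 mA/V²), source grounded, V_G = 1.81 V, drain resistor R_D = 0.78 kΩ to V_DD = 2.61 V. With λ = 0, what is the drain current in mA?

I_D = 2.85 mA

V_GS = V_G = 1.81 V, so V_ov = 1.81 − 0.587 = 1.22 V.
Assume saturation: I_D = ½ k_n V_ov² = 0.5 × 7.09 × 1.22² = 5.3 mA, giving V_DS = V_DD − I_D R_D = 2.61 − 5.3 × 0.78 = -1.53 V.
But -1.53 V < V_ov = 1.22 V, so the device is actually in triode.
In triode I_D = k_n[V_ov V_DS − ½ V_DS²] and I_D = (V_DD − V_DS)/R_D. Equating: 2.77 V_DS² − 7.763 V_DS + 2.61 = 0, giving V_DS = 0.391 V (the root below V_ov).
I_D = (2.61 − 0.391) / 0.78 = 2.85 mA.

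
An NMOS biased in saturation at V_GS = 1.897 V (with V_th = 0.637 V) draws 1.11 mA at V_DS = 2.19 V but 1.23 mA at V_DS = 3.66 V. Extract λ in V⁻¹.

λ = 0.0877 V⁻¹

With V_GS fixed, I_D ∝ (1 + λ V_DS) in saturation, so I_D2/I_D1 = (1 + λ V_DS2)/(1 + λ V_DS1).
1.23/1.11 = 1.108 = (1 + 3.66 λ)/(1 + 2.19 λ).
Solving: λ (I_D1 V_DS2 − I_D2 V_DS1) = I_D2 − I_D1, so λ = (1.23 − 1.11) / (1.11 × 3.66 − 1.23 × 2.19) = 0.12 / 1.37 = 0.0877 V⁻¹.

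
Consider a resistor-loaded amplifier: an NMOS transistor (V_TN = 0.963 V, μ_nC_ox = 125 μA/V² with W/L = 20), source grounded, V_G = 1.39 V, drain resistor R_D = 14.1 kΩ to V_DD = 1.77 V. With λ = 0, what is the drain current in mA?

V_GS = V_G = 1.39 V, so V_ov = 1.39 − 0.963 = 0.427 V.
k_n = μ_nC_ox · (W/L) = 2.5 mA/V².
Assume saturation: I_D = ½ k_n V_ov² = 0.5 × 2.5 × 0.427² = 0.228 mA, giving V_DS = V_DD − I_D R_D = 1.77 − 0.228 × 14.1 = -1.44 V.
But -1.44 V < V_ov = 0.427 V, so the device is actually in triode.
In triode I_D = k_n[V_ov V_DS − ½ V_DS²] and I_D = (V_DD − V_DS)/R_D. Equating: 17.6 V_DS² − 16.05 V_DS + 1.77 = 0, giving V_DS = 0.128 V (the root below V_ov).
I_D = (1.77 − 0.128) / 14.1 = 0.116 mA.

I_D = 0.116 mA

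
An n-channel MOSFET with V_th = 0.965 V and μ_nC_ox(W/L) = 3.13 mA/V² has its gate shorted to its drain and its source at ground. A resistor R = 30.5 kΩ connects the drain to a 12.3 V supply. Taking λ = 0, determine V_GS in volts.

V_GS = 1.44 V

With gate tied to drain, V_GS = V_DS ≥ V_GS − V_th, so the device is in saturation.
KCL at the drain: ½ k_n (V_GS − V_th)² = (V_DD − V_GS)/R.
Let x = V_GS − 0.965. Then 47.7 x² + x − 11.34 = 0, giving x = 0.477 V (positive root), so V_GS = 1.44 V.
I_D = (V_DD − V_GS)/R = (12.3 − 1.44) / 30.5 = 0.356 mA.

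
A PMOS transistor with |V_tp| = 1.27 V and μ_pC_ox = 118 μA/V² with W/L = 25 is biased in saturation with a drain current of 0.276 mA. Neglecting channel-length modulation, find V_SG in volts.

k_p = μ_pC_ox · (W/L) = 2.95 mA/V².
In saturation I_D = ½ k_p (V_SG − |V_tp|)², so V_SG − |V_tp| = √(2 I_D / k_p) = √(2 × 0.276 / 2.95) = 0.433 V.
V_SG = 1.27 + 0.433 = 1.7 V.

V_SG = 1.70 V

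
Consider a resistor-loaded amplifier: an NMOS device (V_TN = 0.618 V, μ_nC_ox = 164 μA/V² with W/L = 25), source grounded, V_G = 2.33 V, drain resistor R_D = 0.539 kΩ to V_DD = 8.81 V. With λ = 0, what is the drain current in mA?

I_D = 6.01 mA

V_GS = V_G = 2.33 V, so V_ov = 2.33 − 0.618 = 1.71 V.
k_n = μ_nC_ox · (W/L) = 4.1 mA/V².
Assume saturation: I_D = ½ k_n V_ov² = 0.5 × 4.1 × 1.71² = 6.01 mA, giving V_DS = V_DD − I_D R_D = 8.81 − 6.01 × 0.539 = 5.57 V.
V_DS = 5.57 V ≥ V_ov = 1.71 V, confirming saturation.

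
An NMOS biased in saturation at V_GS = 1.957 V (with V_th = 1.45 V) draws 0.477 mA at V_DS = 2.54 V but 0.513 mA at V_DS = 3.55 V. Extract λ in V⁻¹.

λ = 0.0922 V⁻¹

With V_GS fixed, I_D ∝ (1 + λ V_DS) in saturation, so I_D2/I_D1 = (1 + λ V_DS2)/(1 + λ V_DS1).
0.513/0.477 = 1.075 = (1 + 3.55 λ)/(1 + 2.54 λ).
Solving: λ (I_D1 V_DS2 − I_D2 V_DS1) = I_D2 − I_D1, so λ = (0.513 − 0.477) / (0.477 × 3.55 − 0.513 × 2.54) = 0.036 / 0.39 = 0.0922 V⁻¹.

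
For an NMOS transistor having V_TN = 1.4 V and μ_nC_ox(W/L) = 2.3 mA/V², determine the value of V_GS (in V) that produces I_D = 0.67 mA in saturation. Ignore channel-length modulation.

In saturation I_D = ½ k_n (V_GS − V_TN)², so V_GS − V_TN = √(2 I_D / k_n) = √(2 × 0.67 / 2.3) = 0.763 V.
V_GS = 1.4 + 0.763 = 2.16 V.

V_GS = 2.16 V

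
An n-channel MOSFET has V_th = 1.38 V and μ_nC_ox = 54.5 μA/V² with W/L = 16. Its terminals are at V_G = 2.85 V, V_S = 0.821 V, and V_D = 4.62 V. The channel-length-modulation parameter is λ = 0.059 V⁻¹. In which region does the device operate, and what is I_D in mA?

Saturation; I_D = 0.225 mA

V_GS = V_G − V_S = 2.85 − 0.821 = 2.03 V; V_DS = V_D − V_S = 4.62 − 0.821 = 3.8 V.
k_n = μ_nC_ox · (W/L) = 0.872 mA/V².
V_ov = V_GS − V_th = 2.03 − 1.38 = 0.649 V.
Since V_DS = 3.8 V ≥ V_ov = 0.649 V, the device is in saturation.
I_D = ½ k_n V_ov² (1 + λ V_DS) = 0.5 × 0.872 × 0.649² × (1 + 0.059 × 3.8) = 0.225 mA.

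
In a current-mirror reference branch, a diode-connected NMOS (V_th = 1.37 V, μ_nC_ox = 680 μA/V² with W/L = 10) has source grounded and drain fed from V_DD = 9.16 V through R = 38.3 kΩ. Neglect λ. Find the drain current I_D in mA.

With gate tied to drain, V_GS = V_DS ≥ V_GS − V_th, so the device is in saturation.
k_n = μ_nC_ox · (W/L) = 6.8 mA/V².
KCL at the drain: ½ k_n (V_GS − V_th)² = (V_DD − V_GS)/R.
Let x = V_GS − 1.37. Then 130 x² + x − 7.79 = 0, giving x = 0.241 V (positive root), so V_GS = 1.61 V.
I_D = (V_DD − V_GS)/R = (9.16 − 1.61) / 38.3 = 0.197 mA.

I_D = 0.197 mA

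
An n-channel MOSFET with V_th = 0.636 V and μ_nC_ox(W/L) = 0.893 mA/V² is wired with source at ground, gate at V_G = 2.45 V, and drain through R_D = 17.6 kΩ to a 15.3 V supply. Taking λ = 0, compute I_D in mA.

I_D = 0.834 mA

V_GS = V_G = 2.45 V, so V_ov = 2.45 − 0.636 = 1.81 V.
Assume saturation: I_D = ½ k_n V_ov² = 0.5 × 0.893 × 1.81² = 1.47 mA, giving V_DS = V_DD − I_D R_D = 15.3 − 1.47 × 17.6 = -10.6 V.
But -10.6 V < V_ov = 1.81 V, so the device is actually in triode.
In triode I_D = k_n[V_ov V_DS − ½ V_DS²] and I_D = (V_DD − V_DS)/R_D. Equating: 7.86 V_DS² − 29.51 V_DS + 15.3 = 0, giving V_DS = 0.621 V (the root below V_ov).
I_D = (15.3 − 0.621) / 17.6 = 0.834 mA.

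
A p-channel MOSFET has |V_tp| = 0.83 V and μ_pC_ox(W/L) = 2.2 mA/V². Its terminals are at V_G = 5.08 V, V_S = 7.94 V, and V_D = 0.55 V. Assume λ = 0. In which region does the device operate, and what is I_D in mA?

V_SG = V_S − V_G = 7.94 − 5.08 = 2.86 V; V_SD = V_S − V_D = 7.94 − 0.55 = 7.39 V.
V_ov = V_SG − |V_tp| = 2.86 − 0.83 = 2.03 V.
Since V_SD = 7.39 V ≥ V_ov = 2.03 V, the device is in saturation.
I_D = ½ k_p V_ov² = 0.5 × 2.2 × 2.03² = 4.53 mA.

Saturation; I_D = 4.53 mA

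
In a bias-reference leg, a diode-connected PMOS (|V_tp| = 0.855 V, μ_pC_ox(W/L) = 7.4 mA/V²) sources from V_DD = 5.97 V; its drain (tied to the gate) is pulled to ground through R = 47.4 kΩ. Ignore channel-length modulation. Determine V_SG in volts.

V_SG = 1.02 V

With gate tied to drain, V_SG = V_SD ≥ V_SG − |V_tp|, so the device is in saturation.
KCL at the drain: ½ k_p (V_SG − |V_tp|)² = (V_DD − V_SG)/R.
Let x = V_SG − 0.855. Then 175 x² + x − 5.115 = 0, giving x = 0.168 V (positive root), so V_SG = 1.02 V.
I_D = (V_DD − V_SG)/R = (5.97 − 1.02) / 47.4 = 0.104 mA.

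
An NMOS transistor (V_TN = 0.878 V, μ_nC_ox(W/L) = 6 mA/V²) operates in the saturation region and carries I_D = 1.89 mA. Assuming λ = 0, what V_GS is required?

In saturation I_D = ½ k_n (V_GS − V_TN)², so V_GS − V_TN = √(2 I_D / k_n) = √(2 × 1.89 / 6) = 0.794 V.
V_GS = 0.878 + 0.794 = 1.67 V.

V_GS = 1.67 V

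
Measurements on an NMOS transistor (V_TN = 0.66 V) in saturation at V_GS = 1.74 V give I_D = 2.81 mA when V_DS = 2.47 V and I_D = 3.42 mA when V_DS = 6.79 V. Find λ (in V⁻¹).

With V_GS fixed, I_D ∝ (1 + λ V_DS) in saturation, so I_D2/I_D1 = (1 + λ V_DS2)/(1 + λ V_DS1).
3.42/2.81 = 1.217 = (1 + 6.79 λ)/(1 + 2.47 λ).
Solving: λ (I_D1 V_DS2 − I_D2 V_DS1) = I_D2 − I_D1, so λ = (3.42 − 2.81) / (2.81 × 6.79 − 3.42 × 2.47) = 0.61 / 10.6 = 0.0574 V⁻¹.

λ = 0.0574 V⁻¹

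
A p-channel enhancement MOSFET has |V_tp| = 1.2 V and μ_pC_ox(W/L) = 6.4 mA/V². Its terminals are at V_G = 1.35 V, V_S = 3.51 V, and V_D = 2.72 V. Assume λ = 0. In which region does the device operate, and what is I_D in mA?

Triode; I_D = 2.86 mA

V_SG = V_S − V_G = 3.51 − 1.35 = 2.16 V; V_SD = V_S − V_D = 3.51 − 2.72 = 0.79 V.
V_ov = V_SG − |V_tp| = 2.16 − 1.2 = 0.96 V.
Since V_SD = 0.79 V < V_ov = 0.96 V, the device is in the triode region.
I_D = k_p [V_ov · V_SD − ½ V_SD²] = 6.4 × [0.96 × 0.79 − 0.5 × 0.79²] = 2.86 mA.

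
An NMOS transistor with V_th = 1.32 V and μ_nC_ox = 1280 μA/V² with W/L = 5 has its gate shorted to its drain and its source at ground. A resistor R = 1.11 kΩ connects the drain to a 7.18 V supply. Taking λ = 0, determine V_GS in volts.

V_GS = 2.47 V

With gate tied to drain, V_GS = V_DS ≥ V_GS − V_th, so the device is in saturation.
k_n = μ_nC_ox · (W/L) = 6.4 mA/V².
KCL at the drain: ½ k_n (V_GS − V_th)² = (V_DD − V_GS)/R.
Let x = V_GS − 1.32. Then 3.55 x² + x − 5.86 = 0, giving x = 1.15 V (positive root), so V_GS = 2.47 V.
I_D = (V_DD − V_GS)/R = (7.18 − 2.47) / 1.11 = 4.24 mA.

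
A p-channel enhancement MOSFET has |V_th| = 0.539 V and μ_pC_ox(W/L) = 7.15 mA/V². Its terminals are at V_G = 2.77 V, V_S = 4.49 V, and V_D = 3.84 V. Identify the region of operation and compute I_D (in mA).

Triode; I_D = 3.98 mA

V_SG = V_S − V_G = 4.49 − 2.77 = 1.72 V; V_SD = V_S − V_D = 4.49 − 3.84 = 0.65 V.
V_ov = V_SG − |V_th| = 1.72 − 0.539 = 1.18 V.
Since V_SD = 0.65 V < V_ov = 1.18 V, the device is in the triode region.
I_D = k_p [V_ov · V_SD − ½ V_SD²] = 7.15 × [1.18 × 0.65 − 0.5 × 0.65²] = 3.98 mA.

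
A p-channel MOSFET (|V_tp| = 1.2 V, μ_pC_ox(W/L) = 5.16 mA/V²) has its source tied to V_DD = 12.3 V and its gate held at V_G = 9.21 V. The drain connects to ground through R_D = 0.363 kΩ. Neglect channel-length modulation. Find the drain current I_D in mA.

V_SG = V_DD − V_G = 12.3 − 9.21 = 3.09 V, so V_ov = 3.09 − 1.2 = 1.89 V.
Assume saturation: I_D = ½ k_p V_ov² = 0.5 × 5.16 × 1.89² = 9.22 mA, giving V_SD = V_DD − I_D R_D = 12.3 − 9.22 × 0.363 = 8.95 V.
V_SD = 8.95 V ≥ V_ov = 1.89 V, confirming saturation.

I_D = 9.22 mA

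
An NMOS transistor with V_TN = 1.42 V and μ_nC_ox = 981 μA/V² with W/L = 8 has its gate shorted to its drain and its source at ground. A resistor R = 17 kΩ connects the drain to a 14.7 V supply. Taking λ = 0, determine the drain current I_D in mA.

I_D = 0.755 mA

With gate tied to drain, V_GS = V_DS ≥ V_GS − V_TN, so the device is in saturation.
k_n = μ_nC_ox · (W/L) = 7.848 mA/V².
KCL at the drain: ½ k_n (V_GS − V_TN)² = (V_DD − V_GS)/R.
Let x = V_GS − 1.42. Then 66.7 x² + x − 13.28 = 0, giving x = 0.439 V (positive root), so V_GS = 1.86 V.
I_D = (V_DD − V_GS)/R = (14.7 − 1.86) / 17 = 0.755 mA.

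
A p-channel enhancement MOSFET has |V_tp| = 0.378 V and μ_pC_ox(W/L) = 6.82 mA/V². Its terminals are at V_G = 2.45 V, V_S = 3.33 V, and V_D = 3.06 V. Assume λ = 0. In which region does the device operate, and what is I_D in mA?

Triode; I_D = 0.676 mA

V_SG = V_S − V_G = 3.33 − 2.45 = 0.88 V; V_SD = V_S − V_D = 3.33 − 3.06 = 0.27 V.
V_ov = V_SG − |V_tp| = 0.88 − 0.378 = 0.502 V.
Since V_SD = 0.27 V < V_ov = 0.502 V, the device is in the triode region.
I_D = k_p [V_ov · V_SD − ½ V_SD²] = 6.82 × [0.502 × 0.27 − 0.5 × 0.27²] = 0.676 mA.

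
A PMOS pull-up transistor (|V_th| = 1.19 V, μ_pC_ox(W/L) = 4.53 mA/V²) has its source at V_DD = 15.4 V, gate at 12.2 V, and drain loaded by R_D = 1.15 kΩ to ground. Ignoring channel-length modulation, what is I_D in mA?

V_SG = V_DD − V_G = 15.4 − 12.2 = 3.2 V, so V_ov = 3.2 − 1.19 = 2.01 V.
Assume saturation: I_D = ½ k_p V_ov² = 0.5 × 4.53 × 2.01² = 9.15 mA, giving V_SD = V_DD − I_D R_D = 15.4 − 9.15 × 1.15 = 4.88 V.
V_SD = 4.88 V ≥ V_ov = 2.01 V, confirming saturation.

I_D = 9.15 mA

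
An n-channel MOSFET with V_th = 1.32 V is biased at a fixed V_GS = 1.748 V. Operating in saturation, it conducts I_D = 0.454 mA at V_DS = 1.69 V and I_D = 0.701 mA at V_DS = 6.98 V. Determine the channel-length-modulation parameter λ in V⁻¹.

With V_GS fixed, I_D ∝ (1 + λ V_DS) in saturation, so I_D2/I_D1 = (1 + λ V_DS2)/(1 + λ V_DS1).
0.701/0.454 = 1.544 = (1 + 6.98 λ)/(1 + 1.69 λ).
Solving: λ (I_D1 V_DS2 − I_D2 V_DS1) = I_D2 − I_D1, so λ = (0.701 − 0.454) / (0.454 × 6.98 − 0.701 × 1.69) = 0.247 / 1.98 = 0.124 V⁻¹.

λ = 0.124 V⁻¹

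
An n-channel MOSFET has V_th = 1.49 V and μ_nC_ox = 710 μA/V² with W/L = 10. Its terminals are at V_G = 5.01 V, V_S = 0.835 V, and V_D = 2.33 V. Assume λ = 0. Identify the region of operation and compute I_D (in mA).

V_GS = V_G − V_S = 5.01 − 0.835 = 4.17 V; V_DS = V_D − V_S = 2.33 − 0.835 = 1.5 V.
k_n = μ_nC_ox · (W/L) = 7.1 mA/V².
V_ov = V_GS − V_th = 4.17 − 1.49 = 2.68 V.
Since V_DS = 1.5 V < V_ov = 2.68 V, the device is in the triode region.
I_D = k_n [V_ov · V_DS − ½ V_DS²] = 7.1 × [2.68 × 1.5 − 0.5 × 1.5²] = 20.6 mA.

Triode; I_D = 20.6 mA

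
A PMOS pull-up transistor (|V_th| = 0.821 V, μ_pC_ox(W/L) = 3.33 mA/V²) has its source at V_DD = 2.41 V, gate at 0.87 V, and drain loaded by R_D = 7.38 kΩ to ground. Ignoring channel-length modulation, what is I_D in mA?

V_SG = V_DD − V_G = 2.41 − 0.87 = 1.54 V, so V_ov = 1.54 − 0.821 = 0.719 V.
Assume saturation: I_D = ½ k_p V_ov² = 0.5 × 3.33 × 0.719² = 0.861 mA, giving V_SD = V_DD − I_D R_D = 2.41 − 0.861 × 7.38 = -3.94 V.
But -3.94 V < V_ov = 0.719 V, so the device is actually in triode.
In triode I_D = k_p[V_ov V_SD − ½ V_SD²] and I_D = (V_DD − V_SD)/R_D. Equating: 12.3 V_SD² − 18.67 V_SD + 2.41 = 0, giving V_SD = 0.142 V (the root below V_ov).
I_D = (2.41 − 0.142) / 7.38 = 0.307 mA.

I_D = 0.307 mA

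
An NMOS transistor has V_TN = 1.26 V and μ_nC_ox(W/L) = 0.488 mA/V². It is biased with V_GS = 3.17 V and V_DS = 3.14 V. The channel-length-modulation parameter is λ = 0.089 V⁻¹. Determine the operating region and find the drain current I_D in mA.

Saturation; I_D = 1.14 mA

V_ov = V_GS − V_TN = 3.17 − 1.26 = 1.91 V.
Since V_DS = 3.14 V ≥ V_ov = 1.91 V, the device is in saturation.
I_D = ½ k_n V_ov² (1 + λ V_DS) = 0.5 × 0.488 × 1.91² × (1 + 0.089 × 3.14) = 1.14 mA.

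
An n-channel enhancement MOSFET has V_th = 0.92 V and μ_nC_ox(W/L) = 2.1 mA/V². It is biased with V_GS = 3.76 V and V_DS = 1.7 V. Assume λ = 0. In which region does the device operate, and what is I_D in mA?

V_ov = V_GS − V_th = 3.76 − 0.92 = 2.84 V.
Since V_DS = 1.7 V < V_ov = 2.84 V, the device is in the triode region.
I_D = k_n [V_ov · V_DS − ½ V_DS²] = 2.1 × [2.84 × 1.7 − 0.5 × 1.7²] = 7.1 mA.

Triode; I_D = 7.10 mA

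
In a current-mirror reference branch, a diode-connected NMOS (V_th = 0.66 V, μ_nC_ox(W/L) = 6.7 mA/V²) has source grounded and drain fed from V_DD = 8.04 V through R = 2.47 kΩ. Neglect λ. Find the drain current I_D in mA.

With gate tied to drain, V_GS = V_DS ≥ V_GS − V_th, so the device is in saturation.
KCL at the drain: ½ k_n (V_GS − V_th)² = (V_DD − V_GS)/R.
Let x = V_GS − 0.66. Then 8.27 x² + x − 7.38 = 0, giving x = 0.886 V (positive root), so V_GS = 1.55 V.
I_D = (V_DD − V_GS)/R = (8.04 − 1.55) / 2.47 = 2.63 mA.

I_D = 2.63 mA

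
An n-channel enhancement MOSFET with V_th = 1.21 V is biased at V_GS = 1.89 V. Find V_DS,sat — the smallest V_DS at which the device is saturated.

The boundary between triode and saturation is V_DS = V_GS − V_th = V_ov.
V_ov = 1.89 − 1.21 = 0.68 V.

V_DS,sat = 0.680 V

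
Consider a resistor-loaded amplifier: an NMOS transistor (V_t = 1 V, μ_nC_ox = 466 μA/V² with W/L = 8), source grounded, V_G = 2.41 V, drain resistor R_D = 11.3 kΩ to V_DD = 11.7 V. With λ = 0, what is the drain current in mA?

I_D = 1.02 mA

V_GS = V_G = 2.41 V, so V_ov = 2.41 − 1 = 1.41 V.
k_n = μ_nC_ox · (W/L) = 3.728 mA/V².
Assume saturation: I_D = ½ k_n V_ov² = 0.5 × 3.728 × 1.41² = 3.71 mA, giving V_DS = V_DD − I_D R_D = 11.7 − 3.71 × 11.3 = -30.2 V.
But -30.2 V < V_ov = 1.41 V, so the device is actually in triode.
In triode I_D = k_n[V_ov V_DS − ½ V_DS²] and I_D = (V_DD − V_DS)/R_D. Equating: 21.1 V_DS² − 60.4 V_DS + 11.7 = 0, giving V_DS = 0.209 V (the root below V_ov).
I_D = (11.7 − 0.209) / 11.3 = 1.02 mA.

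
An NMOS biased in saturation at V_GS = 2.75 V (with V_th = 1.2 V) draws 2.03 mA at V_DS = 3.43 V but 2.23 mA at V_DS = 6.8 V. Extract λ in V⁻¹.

λ = 0.0325 V⁻¹

With V_GS fixed, I_D ∝ (1 + λ V_DS) in saturation, so I_D2/I_D1 = (1 + λ V_DS2)/(1 + λ V_DS1).
2.23/2.03 = 1.099 = (1 + 6.8 λ)/(1 + 3.43 λ).
Solving: λ (I_D1 V_DS2 − I_D2 V_DS1) = I_D2 − I_D1, so λ = (2.23 − 2.03) / (2.03 × 6.8 − 2.23 × 3.43) = 0.2 / 6.16 = 0.0325 V⁻¹.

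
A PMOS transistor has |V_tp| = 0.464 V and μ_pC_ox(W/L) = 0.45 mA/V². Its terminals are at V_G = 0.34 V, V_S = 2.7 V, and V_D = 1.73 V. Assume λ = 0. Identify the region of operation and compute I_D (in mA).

V_SG = V_S − V_G = 2.7 − 0.34 = 2.36 V; V_SD = V_S − V_D = 2.7 − 1.73 = 0.97 V.
V_ov = V_SG − |V_tp| = 2.36 − 0.464 = 1.9 V.
Since V_SD = 0.97 V < V_ov = 1.9 V, the device is in the triode region.
I_D = k_p [V_ov · V_SD − ½ V_SD²] = 0.45 × [1.9 × 0.97 − 0.5 × 0.97²] = 0.616 mA.

Triode; I_D = 0.616 mA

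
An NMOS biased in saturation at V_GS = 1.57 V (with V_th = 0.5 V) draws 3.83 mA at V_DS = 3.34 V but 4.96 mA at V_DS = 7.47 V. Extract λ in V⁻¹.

λ = 0.0938 V⁻¹

With V_GS fixed, I_D ∝ (1 + λ V_DS) in saturation, so I_D2/I_D1 = (1 + λ V_DS2)/(1 + λ V_DS1).
4.96/3.83 = 1.295 = (1 + 7.47 λ)/(1 + 3.34 λ).
Solving: λ (I_D1 V_DS2 − I_D2 V_DS1) = I_D2 − I_D1, so λ = (4.96 − 3.83) / (3.83 × 7.47 − 4.96 × 3.34) = 1.13 / 12 = 0.0938 V⁻¹.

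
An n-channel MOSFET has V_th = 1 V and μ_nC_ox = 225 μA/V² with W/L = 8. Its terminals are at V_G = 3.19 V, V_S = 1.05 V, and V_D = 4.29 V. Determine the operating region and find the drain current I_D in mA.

V_GS = V_G − V_S = 3.19 − 1.05 = 2.14 V; V_DS = V_D − V_S = 4.29 − 1.05 = 3.24 V.
k_n = μ_nC_ox · (W/L) = 1.8 mA/V².
V_ov = V_GS − V_th = 2.14 − 1 = 1.14 V.
Since V_DS = 3.24 V ≥ V_ov = 1.14 V, the device is in saturation.
I_D = ½ k_n V_ov² = 0.5 × 1.8 × 1.14² = 1.17 mA.

Saturation; I_D = 1.17 mA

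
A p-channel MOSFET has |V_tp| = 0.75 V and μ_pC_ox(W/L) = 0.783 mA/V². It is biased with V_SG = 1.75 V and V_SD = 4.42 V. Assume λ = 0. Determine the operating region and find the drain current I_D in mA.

V_ov = V_SG − |V_tp| = 1.75 − 0.75 = 1 V.
Since V_SD = 4.42 V ≥ V_ov = 1 V, the device is in saturation.
I_D = ½ k_p V_ov² = 0.5 × 0.783 × 1² = 0.392 mA.

Saturation; I_D = 0.392 mA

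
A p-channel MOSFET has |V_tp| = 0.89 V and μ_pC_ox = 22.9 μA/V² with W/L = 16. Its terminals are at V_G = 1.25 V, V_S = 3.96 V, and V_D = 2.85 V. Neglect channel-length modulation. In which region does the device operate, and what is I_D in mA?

V_SG = V_S − V_G = 3.96 − 1.25 = 2.71 V; V_SD = V_S − V_D = 3.96 − 2.85 = 1.11 V.
k_p = μ_pC_ox · (W/L) = 0.3664 mA/V².
V_ov = V_SG − |V_tp| = 2.71 − 0.89 = 1.82 V.
Since V_SD = 1.11 V < V_ov = 1.82 V, the device is in the triode region.
I_D = k_p [V_ov · V_SD − ½ V_SD²] = 0.3664 × [1.82 × 1.11 − 0.5 × 1.11²] = 0.514 mA.

Triode; I_D = 0.514 mA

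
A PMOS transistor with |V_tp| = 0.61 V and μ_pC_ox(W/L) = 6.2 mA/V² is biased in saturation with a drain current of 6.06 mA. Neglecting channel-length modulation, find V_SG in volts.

In saturation I_D = ½ k_p (V_SG − |V_tp|)², so V_SG − |V_tp| = √(2 I_D / k_p) = √(2 × 6.06 / 6.2) = 1.4 V.
V_SG = 0.61 + 1.4 = 2.01 V.

V_SG = 2.01 V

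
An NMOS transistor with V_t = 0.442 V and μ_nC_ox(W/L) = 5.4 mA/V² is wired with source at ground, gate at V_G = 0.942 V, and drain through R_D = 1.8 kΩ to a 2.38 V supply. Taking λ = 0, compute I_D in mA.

I_D = 0.675 mA

V_GS = V_G = 0.942 V, so V_ov = 0.942 − 0.442 = 0.5 V.
Assume saturation: I_D = ½ k_n V_ov² = 0.5 × 5.4 × 0.5² = 0.675 mA, giving V_DS = V_DD − I_D R_D = 2.38 − 0.675 × 1.8 = 1.17 V.
V_DS = 1.17 V ≥ V_ov = 0.5 V, confirming saturation.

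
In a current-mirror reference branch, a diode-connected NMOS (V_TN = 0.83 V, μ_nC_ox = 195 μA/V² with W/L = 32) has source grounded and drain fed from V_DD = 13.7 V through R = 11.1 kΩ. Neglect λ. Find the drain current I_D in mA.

I_D = 1.11 mA

With gate tied to drain, V_GS = V_DS ≥ V_GS − V_TN, so the device is in saturation.
k_n = μ_nC_ox · (W/L) = 6.24 mA/V².
KCL at the drain: ½ k_n (V_GS − V_TN)² = (V_DD − V_GS)/R.
Let x = V_GS − 0.83. Then 34.6 x² + x − 12.87 = 0, giving x = 0.595 V (positive root), so V_GS = 1.43 V.
I_D = (V_DD − V_GS)/R = (13.7 − 1.43) / 11.1 = 1.11 mA.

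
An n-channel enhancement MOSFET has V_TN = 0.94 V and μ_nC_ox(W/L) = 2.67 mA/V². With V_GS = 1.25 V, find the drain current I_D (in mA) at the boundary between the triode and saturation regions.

I_D = 0.128 mA

At the boundary V_DS = V_ov = V_GS − V_TN = 1.25 − 0.94 = 0.31 V.
I_D = ½ k_n V_ov² = 0.5 × 2.67 × 0.31² = 0.128 mA.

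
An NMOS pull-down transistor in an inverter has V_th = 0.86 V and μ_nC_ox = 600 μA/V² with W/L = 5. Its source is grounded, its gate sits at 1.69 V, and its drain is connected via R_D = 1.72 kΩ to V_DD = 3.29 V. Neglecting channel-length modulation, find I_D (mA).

I_D = 1.03 mA

V_GS = V_G = 1.69 V, so V_ov = 1.69 − 0.86 = 0.83 V.
k_n = μ_nC_ox · (W/L) = 3 mA/V².
Assume saturation: I_D = ½ k_n V_ov² = 0.5 × 3 × 0.83² = 1.03 mA, giving V_DS = V_DD − I_D R_D = 3.29 − 1.03 × 1.72 = 1.51 V.
V_DS = 1.51 V ≥ V_ov = 0.83 V, confirming saturation.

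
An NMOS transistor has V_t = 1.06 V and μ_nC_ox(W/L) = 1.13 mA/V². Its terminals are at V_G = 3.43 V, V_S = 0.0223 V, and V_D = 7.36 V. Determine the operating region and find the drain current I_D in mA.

V_GS = V_G − V_S = 3.43 − 0.0223 = 3.41 V; V_DS = V_D − V_S = 7.36 − 0.0223 = 7.34 V.
V_ov = V_GS − V_t = 3.41 − 1.06 = 2.35 V.
Since V_DS = 7.34 V ≥ V_ov = 2.35 V, the device is in saturation.
I_D = ½ k_n V_ov² = 0.5 × 1.13 × 2.35² = 3.11 mA.

Saturation; I_D = 3.11 mA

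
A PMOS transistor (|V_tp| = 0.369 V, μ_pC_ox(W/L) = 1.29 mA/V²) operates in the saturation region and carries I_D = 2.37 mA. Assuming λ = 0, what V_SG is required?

V_SG = 2.29 V

In saturation I_D = ½ k_p (V_SG − |V_tp|)², so V_SG − |V_tp| = √(2 I_D / k_p) = √(2 × 2.37 / 1.29) = 1.92 V.
V_SG = 0.369 + 1.92 = 2.29 V.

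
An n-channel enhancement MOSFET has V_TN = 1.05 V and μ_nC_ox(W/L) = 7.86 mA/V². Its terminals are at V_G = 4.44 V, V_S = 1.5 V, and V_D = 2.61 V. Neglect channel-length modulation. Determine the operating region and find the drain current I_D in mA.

V_GS = V_G − V_S = 4.44 − 1.5 = 2.94 V; V_DS = V_D − V_S = 2.61 − 1.5 = 1.11 V.
V_ov = V_GS − V_TN = 2.94 − 1.05 = 1.89 V.
Since V_DS = 1.11 V < V_ov = 1.89 V, the device is in the triode region.
I_D = k_n [V_ov · V_DS − ½ V_DS²] = 7.86 × [1.89 × 1.11 − 0.5 × 1.11²] = 11.6 mA.

Triode; I_D = 11.6 mA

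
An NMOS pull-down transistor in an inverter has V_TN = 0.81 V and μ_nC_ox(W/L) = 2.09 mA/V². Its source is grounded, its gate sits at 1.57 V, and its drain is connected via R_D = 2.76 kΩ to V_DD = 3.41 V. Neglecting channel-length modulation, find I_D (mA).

I_D = 0.604 mA

V_GS = V_G = 1.57 V, so V_ov = 1.57 − 0.81 = 0.76 V.
Assume saturation: I_D = ½ k_n V_ov² = 0.5 × 2.09 × 0.76² = 0.604 mA, giving V_DS = V_DD − I_D R_D = 3.41 − 0.604 × 2.76 = 1.74 V.
V_DS = 1.74 V ≥ V_ov = 0.76 V, confirming saturation.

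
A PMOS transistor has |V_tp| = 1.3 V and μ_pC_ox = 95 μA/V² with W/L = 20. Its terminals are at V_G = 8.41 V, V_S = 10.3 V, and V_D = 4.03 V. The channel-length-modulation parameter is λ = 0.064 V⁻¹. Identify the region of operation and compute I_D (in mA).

Saturation; I_D = 0.463 mA

V_SG = V_S − V_G = 10.3 − 8.41 = 1.89 V; V_SD = V_S − V_D = 10.3 − 4.03 = 6.27 V.
k_p = μ_pC_ox · (W/L) = 1.9 mA/V².
V_ov = V_SG − |V_tp| = 1.89 − 1.3 = 0.59 V.
Since V_SD = 6.27 V ≥ V_ov = 0.59 V, the device is in saturation.
I_D = ½ k_p V_ov² (1 + λ V_SD) = 0.5 × 1.9 × 0.59² × (1 + 0.064 × 6.27) = 0.463 mA.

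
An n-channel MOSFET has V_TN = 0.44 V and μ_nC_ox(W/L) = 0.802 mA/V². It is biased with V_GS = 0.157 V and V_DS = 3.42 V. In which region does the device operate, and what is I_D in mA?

V_GS = 0.157 V < V_TN = 0.44 V, so the transistor is in cutoff.

Cutoff; I_D = 0 mA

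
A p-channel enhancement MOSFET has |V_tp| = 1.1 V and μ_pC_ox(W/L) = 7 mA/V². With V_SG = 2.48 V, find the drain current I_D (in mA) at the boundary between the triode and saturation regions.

At the boundary V_SD = V_ov = V_SG − |V_tp| = 2.48 − 1.1 = 1.38 V.
I_D = ½ k_p V_ov² = 0.5 × 7 × 1.38² = 6.67 mA.

I_D = 6.67 mA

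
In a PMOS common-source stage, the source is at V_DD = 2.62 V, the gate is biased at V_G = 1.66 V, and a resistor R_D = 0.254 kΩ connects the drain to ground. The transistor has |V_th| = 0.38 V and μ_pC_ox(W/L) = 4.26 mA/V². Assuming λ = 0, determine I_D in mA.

I_D = 0.717 mA

V_SG = V_DD − V_G = 2.62 − 1.66 = 0.96 V, so V_ov = 0.96 − 0.38 = 0.58 V.
Assume saturation: I_D = ½ k_p V_ov² = 0.5 × 4.26 × 0.58² = 0.717 mA, giving V_SD = V_DD − I_D R_D = 2.62 − 0.717 × 0.254 = 2.44 V.
V_SD = 2.44 V ≥ V_ov = 0.58 V, confirming saturation.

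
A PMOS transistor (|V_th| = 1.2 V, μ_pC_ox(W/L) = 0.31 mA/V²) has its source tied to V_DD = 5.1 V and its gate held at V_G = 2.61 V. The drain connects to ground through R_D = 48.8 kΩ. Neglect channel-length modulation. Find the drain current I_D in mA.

V_SG = V_DD − V_G = 5.1 − 2.61 = 2.49 V, so V_ov = 2.49 − 1.2 = 1.29 V.
Assume saturation: I_D = ½ k_p V_ov² = 0.5 × 0.31 × 1.29² = 0.258 mA, giving V_SD = V_DD − I_D R_D = 5.1 − 0.258 × 48.8 = -7.49 V.
But -7.49 V < V_ov = 1.29 V, so the device is actually in triode.
In triode I_D = k_p[V_ov V_SD − ½ V_SD²] and I_D = (V_DD − V_SD)/R_D. Equating: 7.56 V_SD² − 20.52 V_SD + 5.1 = 0, giving V_SD = 0.277 V (the root below V_ov).
I_D = (5.1 − 0.277) / 48.8 = 0.0988 mA.

I_D = 0.0988 mA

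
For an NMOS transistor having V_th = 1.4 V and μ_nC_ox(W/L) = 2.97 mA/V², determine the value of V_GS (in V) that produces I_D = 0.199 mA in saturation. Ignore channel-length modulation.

V_GS = 1.77 V

In saturation I_D = ½ k_n (V_GS − V_th)², so V_GS − V_th = √(2 I_D / k_n) = √(2 × 0.199 / 2.97) = 0.366 V.
V_GS = 1.4 + 0.366 = 1.77 V.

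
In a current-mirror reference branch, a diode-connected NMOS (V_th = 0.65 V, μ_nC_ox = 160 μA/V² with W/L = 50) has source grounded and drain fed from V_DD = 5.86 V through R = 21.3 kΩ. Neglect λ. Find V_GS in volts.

V_GS = 0.891 V

With gate tied to drain, V_GS = V_DS ≥ V_GS − V_th, so the device is in saturation.
k_n = μ_nC_ox · (W/L) = 8 mA/V².
KCL at the drain: ½ k_n (V_GS − V_th)² = (V_DD − V_GS)/R.
Let x = V_GS − 0.65. Then 85.2 x² + x − 5.21 = 0, giving x = 0.241 V (positive root), so V_GS = 0.891 V.
I_D = (V_DD − V_GS)/R = (5.86 − 0.891) / 21.3 = 0.233 mA.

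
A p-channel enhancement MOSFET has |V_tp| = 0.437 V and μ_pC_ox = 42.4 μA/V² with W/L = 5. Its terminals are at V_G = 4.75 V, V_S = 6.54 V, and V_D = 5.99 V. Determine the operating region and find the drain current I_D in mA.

Triode; I_D = 0.126 mA

V_SG = V_S − V_G = 6.54 − 4.75 = 1.79 V; V_SD = V_S − V_D = 6.54 − 5.99 = 0.55 V.
k_p = μ_pC_ox · (W/L) = 0.212 mA/V².
V_ov = V_SG − |V_tp| = 1.79 − 0.437 = 1.35 V.
Since V_SD = 0.55 V < V_ov = 1.35 V, the device is in the triode region.
I_D = k_p [V_ov · V_SD − ½ V_SD²] = 0.212 × [1.35 × 0.55 − 0.5 × 0.55²] = 0.126 mA.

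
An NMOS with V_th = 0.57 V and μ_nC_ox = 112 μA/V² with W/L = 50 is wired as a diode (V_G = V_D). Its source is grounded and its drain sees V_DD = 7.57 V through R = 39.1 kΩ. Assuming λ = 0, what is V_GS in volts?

With gate tied to drain, V_GS = V_DS ≥ V_GS − V_th, so the device is in saturation.
k_n = μ_nC_ox · (W/L) = 5.6 mA/V².
KCL at the drain: ½ k_n (V_GS − V_th)² = (V_DD − V_GS)/R.
Let x = V_GS − 0.57. Then 109 x² + x − 7 = 0, giving x = 0.248 V (positive root), so V_GS = 0.818 V.
I_D = (V_DD − V_GS)/R = (7.57 − 0.818) / 39.1 = 0.173 mA.

V_GS = 0.818 V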